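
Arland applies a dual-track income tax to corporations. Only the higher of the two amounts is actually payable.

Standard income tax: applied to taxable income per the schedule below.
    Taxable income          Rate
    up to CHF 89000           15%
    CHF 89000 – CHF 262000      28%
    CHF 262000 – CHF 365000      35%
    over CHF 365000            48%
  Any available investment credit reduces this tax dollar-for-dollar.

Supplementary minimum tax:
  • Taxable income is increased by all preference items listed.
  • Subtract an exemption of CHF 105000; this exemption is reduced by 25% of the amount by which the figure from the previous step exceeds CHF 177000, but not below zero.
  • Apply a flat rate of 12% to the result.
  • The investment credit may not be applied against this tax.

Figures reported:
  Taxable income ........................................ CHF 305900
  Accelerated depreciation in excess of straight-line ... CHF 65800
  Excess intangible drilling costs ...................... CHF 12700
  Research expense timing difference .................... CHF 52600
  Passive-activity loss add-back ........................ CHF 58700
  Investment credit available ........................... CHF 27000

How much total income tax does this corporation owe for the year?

CHF 56445

Supplementary minimum tax:
  Adjusted income: CHF 305900 + CHF 65800 + CHF 12700 + CHF 52600 + CHF 58700 = CHF 495700
  Exemption: CHF 105000 − 25% × (CHF 495700 − CHF 177000) = CHF 105000 − CHF 79675 = CHF 25325
  Base: CHF 495700 − CHF 25325 = CHF 470375
  CHF 470375 × 12% = CHF 56445

Standard income tax:
  CHF 89000 × 15% = CHF 13350
  CHF 173000 × 28% = CHF 48440
  CHF 43900 × 35% = CHF 15365
  → CHF 77155
  Less investment credit CHF 27000 → CHF 50155

CHF 56445 > CHF 50155, so the supplementary minimum tax is the binding amount.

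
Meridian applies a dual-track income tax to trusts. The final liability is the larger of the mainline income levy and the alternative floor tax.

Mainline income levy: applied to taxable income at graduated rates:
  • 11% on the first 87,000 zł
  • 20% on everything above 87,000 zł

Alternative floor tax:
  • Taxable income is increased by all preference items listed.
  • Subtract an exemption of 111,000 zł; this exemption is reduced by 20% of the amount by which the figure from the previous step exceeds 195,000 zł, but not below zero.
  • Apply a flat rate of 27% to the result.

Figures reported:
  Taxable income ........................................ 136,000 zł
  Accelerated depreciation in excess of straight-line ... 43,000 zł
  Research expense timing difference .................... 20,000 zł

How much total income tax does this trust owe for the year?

23,976 zł

Alternative floor tax:
  Adjusted income: 136,000 zł + 43,000 zł + 20,000 zł = 199,000 zł
  Exemption: 111,000 zł − 20% × (199,000 zł − 195,000 zł) = 111,000 zł − 800 zł = 110,200 zł
  Base: 199,000 zł − 110,200 zł = 88,800 zł
  88,800 zł × 27% = 23,976 zł

Mainline income levy:
  87,000 zł × 11% = 9,570 zł
  49,000 zł × 20% = 9,800 zł
  → 19,370 zł

23,976 zł > 19,370 zł, so the alternative floor tax is the binding amount.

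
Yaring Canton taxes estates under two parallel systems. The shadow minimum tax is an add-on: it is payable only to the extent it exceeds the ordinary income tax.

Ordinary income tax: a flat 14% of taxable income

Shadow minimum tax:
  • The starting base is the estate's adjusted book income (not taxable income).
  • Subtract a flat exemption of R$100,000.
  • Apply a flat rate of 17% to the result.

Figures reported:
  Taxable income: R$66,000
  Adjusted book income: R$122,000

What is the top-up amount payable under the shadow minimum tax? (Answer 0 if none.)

Shadow minimum tax:
  Base (adjusted book income): R$122,000
  Less exemption R$100,000 → base R$22,000
  R$22,000 × 17% = R$3,740

Ordinary income tax:
  R$66,000 × 14% = R$9,240

R$3,740 ≤ R$9,240, so no add-on is due.

R$0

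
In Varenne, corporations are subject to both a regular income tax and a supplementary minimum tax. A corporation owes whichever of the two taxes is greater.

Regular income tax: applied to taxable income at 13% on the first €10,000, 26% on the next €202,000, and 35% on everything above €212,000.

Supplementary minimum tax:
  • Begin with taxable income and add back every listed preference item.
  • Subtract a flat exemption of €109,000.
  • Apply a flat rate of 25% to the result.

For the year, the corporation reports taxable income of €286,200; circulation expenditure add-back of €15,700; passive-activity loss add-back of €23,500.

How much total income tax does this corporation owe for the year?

Supplementary minimum tax:
  Adjusted income: €286,200 + €15,700 + €23,500 = €325,400
  Less exemption €109,000 → base €216,400
  €216,400 × 25% = €54,100

Regular income tax:
  €10,000 × 13% = €1,300
  €202,000 × 26% = €52,520
  €74,200 × 35% = €25,970
  → €79,790

€79,790 > €54,100, so the regular income tax governs.

€79,790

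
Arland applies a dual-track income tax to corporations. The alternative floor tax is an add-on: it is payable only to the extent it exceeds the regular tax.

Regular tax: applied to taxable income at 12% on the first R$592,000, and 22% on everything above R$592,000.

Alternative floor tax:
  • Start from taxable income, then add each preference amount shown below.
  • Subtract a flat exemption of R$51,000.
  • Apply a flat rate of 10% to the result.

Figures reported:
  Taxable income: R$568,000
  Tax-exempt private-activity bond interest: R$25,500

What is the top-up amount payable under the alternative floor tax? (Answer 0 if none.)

Regular tax:
  R$568,000 × 12% = R$68,160

Alternative floor tax:
  Adjusted income: R$568,000 + R$25,500 = R$593,500
  Less exemption R$51,000 → base R$542,500
  R$542,500 × 10% = R$54,250

R$54,250 ≤ R$68,160, so no add-on is due.

R$0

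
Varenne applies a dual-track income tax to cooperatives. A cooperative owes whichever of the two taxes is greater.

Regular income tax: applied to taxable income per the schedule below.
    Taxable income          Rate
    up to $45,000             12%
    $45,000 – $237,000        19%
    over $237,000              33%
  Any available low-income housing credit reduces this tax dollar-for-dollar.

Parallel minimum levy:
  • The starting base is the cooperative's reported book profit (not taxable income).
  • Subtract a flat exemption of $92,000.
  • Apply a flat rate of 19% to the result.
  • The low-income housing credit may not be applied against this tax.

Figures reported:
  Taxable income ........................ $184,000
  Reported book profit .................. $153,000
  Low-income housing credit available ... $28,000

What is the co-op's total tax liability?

Regular income tax:
  $45,000 × 12% = $5,400
  $139,000 × 19% = $26,410
  → $31,810
  Less low-income housing credit $28,000 → $3,810

Parallel minimum levy:
  Base (reported book profit): $153,000
  Less exemption $92,000 → base $61,000
  $61,000 × 19% = $11,590

$11,590 > $3,810, so the parallel minimum levy is the binding amount.

$11,590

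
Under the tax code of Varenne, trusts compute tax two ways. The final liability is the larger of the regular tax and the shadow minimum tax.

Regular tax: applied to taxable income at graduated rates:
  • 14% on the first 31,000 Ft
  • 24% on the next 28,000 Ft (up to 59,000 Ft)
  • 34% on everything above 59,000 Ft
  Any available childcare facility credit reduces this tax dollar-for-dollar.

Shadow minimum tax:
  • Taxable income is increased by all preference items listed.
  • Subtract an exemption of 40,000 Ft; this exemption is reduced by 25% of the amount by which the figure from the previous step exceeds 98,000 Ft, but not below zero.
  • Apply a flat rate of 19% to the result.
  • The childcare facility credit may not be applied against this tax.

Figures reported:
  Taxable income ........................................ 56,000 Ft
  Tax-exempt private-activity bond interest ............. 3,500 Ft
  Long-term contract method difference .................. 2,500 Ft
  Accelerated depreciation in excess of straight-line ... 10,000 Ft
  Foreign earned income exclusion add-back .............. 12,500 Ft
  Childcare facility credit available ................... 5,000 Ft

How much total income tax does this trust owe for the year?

Shadow minimum tax:
  Adjusted income: 56,000 Ft + 3,500 Ft + 2,500 Ft + 10,000 Ft + 12,500 Ft = 84,500 Ft
  Exemption: 84,500 Ft ≤ 98,000 Ft, so full 40,000 Ft applies
  Base: 84,500 Ft − 40,000 Ft = 44,500 Ft
  44,500 Ft × 19% = 8,455 Ft

Regular tax:
  31,000 Ft × 14% = 4,340 Ft
  25,000 Ft × 24% = 6,000 Ft
  → 10,340 Ft
  Less childcare facility credit 5,000 Ft → 5,340 Ft

8,455 Ft > 5,340 Ft, so the shadow minimum tax is the binding amount.

8,455 Ft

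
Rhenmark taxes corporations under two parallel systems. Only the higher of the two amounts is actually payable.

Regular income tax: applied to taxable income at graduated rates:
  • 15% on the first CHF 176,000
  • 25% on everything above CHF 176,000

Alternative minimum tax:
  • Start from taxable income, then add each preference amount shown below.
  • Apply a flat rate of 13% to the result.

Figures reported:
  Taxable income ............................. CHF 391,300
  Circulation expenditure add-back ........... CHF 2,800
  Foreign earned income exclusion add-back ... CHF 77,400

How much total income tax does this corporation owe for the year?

Alternative minimum tax:
  Adjusted income: CHF 391,300 + CHF 2,800 + CHF 77,400 = CHF 471,500
  CHF 471,500 × 13% = CHF 61,295

Regular income tax:
  CHF 176,000 × 15% = CHF 26,400
  CHF 215,300 × 25% = CHF 53,825
  → CHF 80,225

CHF 80,225 > CHF 61,295, so the regular income tax governs.

CHF 80,225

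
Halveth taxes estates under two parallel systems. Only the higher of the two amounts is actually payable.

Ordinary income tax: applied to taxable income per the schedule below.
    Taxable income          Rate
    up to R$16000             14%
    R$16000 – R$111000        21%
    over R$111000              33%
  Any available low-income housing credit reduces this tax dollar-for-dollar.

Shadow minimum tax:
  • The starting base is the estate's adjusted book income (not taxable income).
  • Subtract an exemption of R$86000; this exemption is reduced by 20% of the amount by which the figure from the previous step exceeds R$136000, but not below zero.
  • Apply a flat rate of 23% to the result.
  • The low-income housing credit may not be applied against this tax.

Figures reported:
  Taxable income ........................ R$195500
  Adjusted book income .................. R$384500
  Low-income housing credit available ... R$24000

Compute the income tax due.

R$80086

Ordinary income tax:
  R$16000 × 14% = R$2240
  R$95000 × 21% = R$19950
  R$84500 × 33% = R$27885
  → R$50075
  Less low-income housing credit R$24000 → R$26075

Shadow minimum tax:
  Base (adjusted book income): R$384500
  Exemption: R$86000 − 20% × (R$384500 − R$136000) = R$86000 − R$49700 = R$36300
  Base: R$384500 − R$36300 = R$348200
  R$348200 × 23% = R$80086

R$80086 > R$26075, so the shadow minimum tax is the binding amount.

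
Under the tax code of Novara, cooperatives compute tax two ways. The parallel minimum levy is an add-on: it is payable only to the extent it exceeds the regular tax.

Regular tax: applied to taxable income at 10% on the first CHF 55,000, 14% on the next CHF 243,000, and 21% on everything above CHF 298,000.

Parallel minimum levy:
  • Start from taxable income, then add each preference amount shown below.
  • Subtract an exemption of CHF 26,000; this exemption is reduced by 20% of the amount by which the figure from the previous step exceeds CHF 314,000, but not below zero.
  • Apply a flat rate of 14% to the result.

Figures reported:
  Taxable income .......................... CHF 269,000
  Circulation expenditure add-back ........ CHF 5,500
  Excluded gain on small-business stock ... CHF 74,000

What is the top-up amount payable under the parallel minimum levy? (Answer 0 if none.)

Parallel minimum levy:
  Adjusted income: CHF 269,000 + CHF 5,500 + CHF 74,000 = CHF 348,500
  Exemption: CHF 26,000 − 20% × (CHF 348,500 − CHF 314,000) = CHF 26,000 − CHF 6,900 = CHF 19,100
  Base: CHF 348,500 − CHF 19,100 = CHF 329,400
  CHF 329,400 × 14% = CHF 46,116

Regular tax:
  CHF 55,000 × 10% = CHF 5,500
  CHF 214,000 × 14% = CHF 29,960
  → CHF 35,460

Excess of parallel minimum levy over regular tax: CHF 46,116 − CHF 35,460 = CHF 10,656.

CHF 10,656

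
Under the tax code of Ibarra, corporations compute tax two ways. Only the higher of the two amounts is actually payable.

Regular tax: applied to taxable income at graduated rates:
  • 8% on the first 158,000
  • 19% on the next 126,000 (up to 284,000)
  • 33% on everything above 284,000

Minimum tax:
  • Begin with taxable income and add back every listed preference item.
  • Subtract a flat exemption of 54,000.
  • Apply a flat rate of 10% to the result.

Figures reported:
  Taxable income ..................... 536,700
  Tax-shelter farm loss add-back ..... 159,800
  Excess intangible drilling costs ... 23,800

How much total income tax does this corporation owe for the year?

119,971

Minimum tax:
  Adjusted income: 536,700 + 159,800 + 23,800 = 720,300
  Less exemption 54,000 → base 666,300
  666,300 × 10% = 66,630

Regular tax:
  158,000 × 8% = 12,640
  126,000 × 19% = 23,940
  252,700 × 33% = 83,391
  → 119,971

119,971 > 66,630, so the regular tax governs.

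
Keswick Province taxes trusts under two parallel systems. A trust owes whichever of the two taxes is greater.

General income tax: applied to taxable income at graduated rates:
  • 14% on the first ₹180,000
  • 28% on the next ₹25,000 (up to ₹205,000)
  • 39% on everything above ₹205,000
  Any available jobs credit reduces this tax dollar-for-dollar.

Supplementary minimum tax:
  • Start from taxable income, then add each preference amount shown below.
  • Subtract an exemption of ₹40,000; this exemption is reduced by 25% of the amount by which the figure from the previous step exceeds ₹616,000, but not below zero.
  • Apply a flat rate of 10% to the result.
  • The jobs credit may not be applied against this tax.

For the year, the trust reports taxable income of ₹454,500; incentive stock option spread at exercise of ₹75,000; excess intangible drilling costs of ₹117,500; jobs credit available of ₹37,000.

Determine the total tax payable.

₹92,505

Supplementary minimum tax:
  Adjusted income: ₹454,500 + ₹75,000 + ₹117,500 = ₹647,000
  Exemption: ₹40,000 − 25% × (₹647,000 − ₹616,000) = ₹40,000 − ₹7,750 = ₹32,250
  Base: ₹647,000 − ₹32,250 = ₹614,750
  ₹614,750 × 10% = ₹61,475

General income tax:
  ₹180,000 × 14% = ₹25,200
  ₹25,000 × 28% = ₹7,000
  ₹249,500 × 39% = ₹97,305
  → ₹129,505
  Less jobs credit ₹37,000 → ₹92,505

₹92,505 > ₹61,475, so the general income tax governs.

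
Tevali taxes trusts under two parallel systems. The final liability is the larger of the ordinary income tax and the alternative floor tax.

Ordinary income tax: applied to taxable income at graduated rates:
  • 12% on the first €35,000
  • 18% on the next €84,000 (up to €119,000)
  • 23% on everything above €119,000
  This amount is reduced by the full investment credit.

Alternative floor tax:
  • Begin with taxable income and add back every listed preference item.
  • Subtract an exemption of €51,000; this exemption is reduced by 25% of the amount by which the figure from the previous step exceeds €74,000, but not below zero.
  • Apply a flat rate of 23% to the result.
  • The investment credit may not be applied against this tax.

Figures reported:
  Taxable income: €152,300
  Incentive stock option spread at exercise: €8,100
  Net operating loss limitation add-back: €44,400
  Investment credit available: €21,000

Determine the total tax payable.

€42,895

Ordinary income tax:
  €35,000 × 12% = €4,200
  €84,000 × 18% = €15,120
  €33,300 × 23% = €7,659
  → €26,979
  Less investment credit €21,000 → €5,979

Alternative floor tax:
  Adjusted income: €152,300 + €8,100 + €44,400 = €204,800
  Exemption: €51,000 − 25% × (€204,800 − €74,000) = €51,000 − €32,700 = €18,300
  Base: €204,800 − €18,300 = €186,500
  €186,500 × 23% = €42,895

€42,895 > €5,979, so the alternative floor tax is the binding amount.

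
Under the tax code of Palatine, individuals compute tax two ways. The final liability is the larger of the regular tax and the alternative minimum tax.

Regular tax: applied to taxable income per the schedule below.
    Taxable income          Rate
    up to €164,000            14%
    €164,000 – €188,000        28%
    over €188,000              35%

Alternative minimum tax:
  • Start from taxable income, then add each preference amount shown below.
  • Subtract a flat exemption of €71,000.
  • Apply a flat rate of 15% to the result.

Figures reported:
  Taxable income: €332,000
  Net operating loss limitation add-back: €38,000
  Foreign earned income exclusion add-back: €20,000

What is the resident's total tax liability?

€80,080

Regular tax:
  €164,000 × 14% = €22,960
  €24,000 × 28% = €6,720
  €144,000 × 35% = €50,400
  → €80,080

Alternative minimum tax:
  Adjusted income: €332,000 + €38,000 + €20,000 = €390,000
  Less exemption €71,000 → base €319,000
  €319,000 × 15% = €47,850

€80,080 > €47,850, so the regular tax governs.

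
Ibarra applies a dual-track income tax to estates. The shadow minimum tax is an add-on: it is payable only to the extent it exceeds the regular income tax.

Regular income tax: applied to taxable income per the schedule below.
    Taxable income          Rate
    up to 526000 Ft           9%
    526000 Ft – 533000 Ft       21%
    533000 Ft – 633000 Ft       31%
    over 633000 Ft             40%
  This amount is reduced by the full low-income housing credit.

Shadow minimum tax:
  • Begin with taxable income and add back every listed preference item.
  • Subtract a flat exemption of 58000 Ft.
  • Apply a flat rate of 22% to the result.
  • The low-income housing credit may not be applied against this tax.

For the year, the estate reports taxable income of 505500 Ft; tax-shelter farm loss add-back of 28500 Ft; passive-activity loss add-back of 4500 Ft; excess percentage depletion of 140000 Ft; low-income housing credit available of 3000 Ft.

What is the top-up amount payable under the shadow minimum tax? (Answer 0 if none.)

94015 Ft

Shadow minimum tax:
  Adjusted income: 505500 Ft + 28500 Ft + 4500 Ft + 140000 Ft = 678500 Ft
  Less exemption 58000 Ft → base 620500 Ft
  620500 Ft × 22% = 136510 Ft

Regular income tax:
  505500 Ft × 9% = 45495 Ft
  Less low-income housing credit 3000 Ft → 42495 Ft

Excess of shadow minimum tax over regular income tax: 136510 Ft − 42495 Ft = 94015 Ft.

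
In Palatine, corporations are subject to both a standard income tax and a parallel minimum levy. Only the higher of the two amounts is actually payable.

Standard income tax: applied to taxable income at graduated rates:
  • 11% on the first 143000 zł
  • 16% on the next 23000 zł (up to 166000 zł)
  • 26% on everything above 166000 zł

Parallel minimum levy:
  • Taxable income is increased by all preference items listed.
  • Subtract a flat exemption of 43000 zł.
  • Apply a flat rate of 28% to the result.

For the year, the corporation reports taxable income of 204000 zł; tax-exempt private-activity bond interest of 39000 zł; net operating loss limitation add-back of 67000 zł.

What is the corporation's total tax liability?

74760 zł

Standard income tax:
  143000 zł × 11% = 15730 zł
  23000 zł × 16% = 3680 zł
  38000 zł × 26% = 9880 zł
  → 29290 zł

Parallel minimum levy:
  Adjusted income: 204000 zł + 39000 zł + 67000 zł = 310000 zł
  Less exemption 43000 zł → base 267000 zł
  267000 zł × 28% = 74760 zł

74760 zł > 29290 zł, so the parallel minimum levy is the binding amount.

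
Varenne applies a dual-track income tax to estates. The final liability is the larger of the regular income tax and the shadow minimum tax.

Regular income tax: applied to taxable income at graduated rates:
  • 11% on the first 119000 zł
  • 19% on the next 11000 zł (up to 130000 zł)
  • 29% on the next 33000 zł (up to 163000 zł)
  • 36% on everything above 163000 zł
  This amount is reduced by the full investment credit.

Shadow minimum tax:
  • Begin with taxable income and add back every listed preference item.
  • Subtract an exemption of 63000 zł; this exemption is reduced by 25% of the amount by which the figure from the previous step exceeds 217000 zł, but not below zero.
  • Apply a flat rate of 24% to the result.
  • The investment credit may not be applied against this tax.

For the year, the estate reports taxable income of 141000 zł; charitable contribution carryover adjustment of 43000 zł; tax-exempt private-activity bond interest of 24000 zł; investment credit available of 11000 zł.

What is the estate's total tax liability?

Regular income tax:
  119000 zł × 11% = 13090 zł
  11000 zł × 19% = 2090 zł
  11000 zł × 29% = 3190 zł
  → 18370 zł
  Less investment credit 11000 zł → 7370 zł

Shadow minimum tax:
  Adjusted income: 141000 zł + 43000 zł + 24000 zł = 208000 zł
  Exemption: 208000 zł ≤ 217000 zł, so full 63000 zł applies
  Base: 208000 zł − 63000 zł = 145000 zł
  145000 zł × 24% = 34800 zł

34800 zł > 7370 zł, so the shadow minimum tax is the binding amount.

34800 zł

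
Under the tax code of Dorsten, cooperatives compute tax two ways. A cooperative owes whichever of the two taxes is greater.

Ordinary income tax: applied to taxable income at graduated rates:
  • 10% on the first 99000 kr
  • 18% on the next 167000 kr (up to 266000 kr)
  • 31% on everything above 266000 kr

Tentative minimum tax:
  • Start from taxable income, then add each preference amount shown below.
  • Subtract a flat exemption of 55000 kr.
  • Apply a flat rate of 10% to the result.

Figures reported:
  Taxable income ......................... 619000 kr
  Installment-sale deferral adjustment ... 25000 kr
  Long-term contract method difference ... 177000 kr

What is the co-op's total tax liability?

149390 kr

Ordinary income tax:
  99000 kr × 10% = 9900 kr
  167000 kr × 18% = 30060 kr
  353000 kr × 31% = 109430 kr
  → 149390 kr

Tentative minimum tax:
  Adjusted income: 619000 kr + 25000 kr + 177000 kr = 821000 kr
  Less exemption 55000 kr → base 766000 kr
  766000 kr × 10% = 76600 kr

149390 kr > 76600 kr, so the ordinary income tax governs.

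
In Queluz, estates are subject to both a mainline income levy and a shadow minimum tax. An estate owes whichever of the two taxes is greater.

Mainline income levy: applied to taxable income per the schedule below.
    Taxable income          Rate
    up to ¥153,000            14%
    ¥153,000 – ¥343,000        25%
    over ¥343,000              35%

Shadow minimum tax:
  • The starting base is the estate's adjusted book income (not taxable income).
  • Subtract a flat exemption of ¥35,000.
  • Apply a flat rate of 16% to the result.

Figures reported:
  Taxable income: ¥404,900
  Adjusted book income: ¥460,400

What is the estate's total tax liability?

¥90,585

Mainline income levy:
  ¥153,000 × 14% = ¥21,420
  ¥190,000 × 25% = ¥47,500
  ¥61,900 × 35% = ¥21,665
  → ¥90,585

Shadow minimum tax:
  Base (adjusted book income): ¥460,400
  Less exemption ¥35,000 → base ¥425,400
  ¥425,400 × 16% = ¥68,064

¥90,585 > ¥68,064, so the mainline income levy governs.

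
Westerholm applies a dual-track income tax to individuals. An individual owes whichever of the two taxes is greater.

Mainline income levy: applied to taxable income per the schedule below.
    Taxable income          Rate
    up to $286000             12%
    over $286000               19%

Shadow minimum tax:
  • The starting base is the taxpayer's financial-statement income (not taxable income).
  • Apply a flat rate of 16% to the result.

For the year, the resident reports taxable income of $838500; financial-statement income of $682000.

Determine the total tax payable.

$139295

Shadow minimum tax:
  Base (financial-statement income): $682000
  $682000 × 16% = $109120

Mainline income levy:
  $286000 × 12% = $34320
  $552500 × 19% = $104975
  → $139295

$139295 > $109120, so the mainline income levy governs.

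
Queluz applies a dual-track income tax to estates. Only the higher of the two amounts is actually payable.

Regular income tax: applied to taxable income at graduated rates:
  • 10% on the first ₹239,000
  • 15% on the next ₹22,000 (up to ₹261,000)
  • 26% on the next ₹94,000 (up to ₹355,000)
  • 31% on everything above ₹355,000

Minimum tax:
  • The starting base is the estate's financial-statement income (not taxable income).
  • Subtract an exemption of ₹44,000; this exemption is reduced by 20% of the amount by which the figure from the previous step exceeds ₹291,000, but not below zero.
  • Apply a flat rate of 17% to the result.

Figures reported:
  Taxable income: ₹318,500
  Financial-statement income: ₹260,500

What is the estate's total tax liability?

Minimum tax:
  Base (financial-statement income): ₹260,500
  Exemption: ₹260,500 ≤ ₹291,000, so full ₹44,000 applies
  Base: ₹260,500 − ₹44,000 = ₹216,500
  ₹216,500 × 17% = ₹36,805

Regular income tax:
  ₹239,000 × 10% = ₹23,900
  ₹22,000 × 15% = ₹3,300
  ₹57,500 × 26% = ₹14,950
  → ₹42,150

₹42,150 > ₹36,805, so the regular income tax governs.

₹42,150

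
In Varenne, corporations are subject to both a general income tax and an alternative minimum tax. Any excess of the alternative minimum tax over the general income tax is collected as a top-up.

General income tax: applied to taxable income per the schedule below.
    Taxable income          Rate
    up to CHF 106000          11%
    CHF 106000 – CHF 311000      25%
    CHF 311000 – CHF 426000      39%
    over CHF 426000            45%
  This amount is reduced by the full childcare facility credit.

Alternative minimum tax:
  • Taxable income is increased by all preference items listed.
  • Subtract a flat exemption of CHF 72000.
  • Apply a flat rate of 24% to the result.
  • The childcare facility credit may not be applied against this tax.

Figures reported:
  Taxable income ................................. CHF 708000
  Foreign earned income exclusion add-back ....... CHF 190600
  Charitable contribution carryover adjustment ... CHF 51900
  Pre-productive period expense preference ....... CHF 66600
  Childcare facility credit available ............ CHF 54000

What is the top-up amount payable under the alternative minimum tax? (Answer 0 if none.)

CHF 46164

Alternative minimum tax:
  Adjusted income: CHF 708000 + CHF 190600 + CHF 51900 + CHF 66600 = CHF 1017100
  Less exemption CHF 72000 → base CHF 945100
  CHF 945100 × 24% = CHF 226824

General income tax:
  CHF 106000 × 11% = CHF 11660
  CHF 205000 × 25% = CHF 51250
  CHF 115000 × 39% = CHF 44850
  CHF 282000 × 45% = CHF 126900
  → CHF 234660
  Less childcare facility credit CHF 54000 → CHF 180660

Excess of alternative minimum tax over general income tax: CHF 226824 − CHF 180660 = CHF 46164.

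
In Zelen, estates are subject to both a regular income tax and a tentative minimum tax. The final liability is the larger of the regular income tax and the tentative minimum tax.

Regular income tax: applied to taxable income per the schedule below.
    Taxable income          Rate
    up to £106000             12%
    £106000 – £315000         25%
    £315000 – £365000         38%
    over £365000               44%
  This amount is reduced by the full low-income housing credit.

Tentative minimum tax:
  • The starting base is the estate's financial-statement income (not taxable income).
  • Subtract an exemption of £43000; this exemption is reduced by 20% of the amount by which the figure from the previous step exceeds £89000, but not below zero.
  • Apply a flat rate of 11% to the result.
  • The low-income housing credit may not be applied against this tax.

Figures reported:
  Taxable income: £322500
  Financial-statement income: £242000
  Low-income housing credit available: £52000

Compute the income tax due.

Tentative minimum tax:
  Base (financial-statement income): £242000
  Exemption: £43000 − 20% × (£242000 − £89000) = £43000 − £30600 = £12400
  Base: £242000 − £12400 = £229600
  £229600 × 11% = £25256

Regular income tax:
  £106000 × 12% = £12720
  £209000 × 25% = £52250
  £7500 × 38% = £2850
  → £67820
  Less low-income housing credit £52000 → £15820

£25256 > £15820, so the tentative minimum tax is the binding amount.

£25256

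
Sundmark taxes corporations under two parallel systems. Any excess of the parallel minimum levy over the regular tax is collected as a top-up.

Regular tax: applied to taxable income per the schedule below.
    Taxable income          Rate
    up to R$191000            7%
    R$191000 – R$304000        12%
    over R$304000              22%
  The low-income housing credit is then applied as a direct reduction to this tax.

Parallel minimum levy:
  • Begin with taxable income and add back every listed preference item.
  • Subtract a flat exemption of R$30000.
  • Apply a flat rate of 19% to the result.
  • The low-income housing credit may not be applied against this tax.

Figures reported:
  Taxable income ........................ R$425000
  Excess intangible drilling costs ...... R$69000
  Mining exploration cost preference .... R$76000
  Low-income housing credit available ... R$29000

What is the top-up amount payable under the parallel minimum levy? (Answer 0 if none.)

Parallel minimum levy:
  Adjusted income: R$425000 + R$69000 + R$76000 = R$570000
  Less exemption R$30000 → base R$540000
  R$540000 × 19% = R$102600

Regular tax:
  R$191000 × 7% = R$13370
  R$113000 × 12% = R$13560
  R$121000 × 22% = R$26620
  → R$53550
  Less low-income housing credit R$29000 → R$24550

Excess of parallel minimum levy over regular tax: R$102600 − R$24550 = R$78050.

R$78050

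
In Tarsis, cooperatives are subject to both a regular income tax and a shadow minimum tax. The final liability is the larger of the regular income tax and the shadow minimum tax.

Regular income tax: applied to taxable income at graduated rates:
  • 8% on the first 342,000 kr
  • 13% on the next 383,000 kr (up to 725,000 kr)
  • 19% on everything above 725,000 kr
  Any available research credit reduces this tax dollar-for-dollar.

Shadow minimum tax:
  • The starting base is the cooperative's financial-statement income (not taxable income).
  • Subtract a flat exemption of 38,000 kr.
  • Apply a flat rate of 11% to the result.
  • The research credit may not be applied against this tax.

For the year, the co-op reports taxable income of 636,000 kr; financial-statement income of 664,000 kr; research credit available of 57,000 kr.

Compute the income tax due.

Regular income tax:
  342,000 kr × 8% = 27,360 kr
  294,000 kr × 13% = 38,220 kr
  → 65,580 kr
  Less research credit 57,000 kr → 8,580 kr

Shadow minimum tax:
  Base (financial-statement income): 664,000 kr
  Less exemption 38,000 kr → base 626,000 kr
  626,000 kr × 11% = 68,860 kr

68,860 kr > 8,580 kr, so the shadow minimum tax is the binding amount.

68,860 kr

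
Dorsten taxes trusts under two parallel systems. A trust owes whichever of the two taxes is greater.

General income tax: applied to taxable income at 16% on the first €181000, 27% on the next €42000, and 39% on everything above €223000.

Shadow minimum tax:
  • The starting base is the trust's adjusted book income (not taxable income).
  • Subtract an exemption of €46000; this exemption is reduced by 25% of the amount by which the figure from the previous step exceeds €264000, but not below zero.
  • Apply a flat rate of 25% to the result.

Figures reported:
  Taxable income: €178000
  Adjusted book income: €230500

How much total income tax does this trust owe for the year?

Shadow minimum tax:
  Base (adjusted book income): €230500
  Exemption: €230500 ≤ €264000, so full €46000 applies
  Base: €230500 − €46000 = €184500
  €184500 × 25% = €46125

General income tax:
  €178000 × 16% = €28480

€46125 > €28480, so the shadow minimum tax is the binding amount.

€46125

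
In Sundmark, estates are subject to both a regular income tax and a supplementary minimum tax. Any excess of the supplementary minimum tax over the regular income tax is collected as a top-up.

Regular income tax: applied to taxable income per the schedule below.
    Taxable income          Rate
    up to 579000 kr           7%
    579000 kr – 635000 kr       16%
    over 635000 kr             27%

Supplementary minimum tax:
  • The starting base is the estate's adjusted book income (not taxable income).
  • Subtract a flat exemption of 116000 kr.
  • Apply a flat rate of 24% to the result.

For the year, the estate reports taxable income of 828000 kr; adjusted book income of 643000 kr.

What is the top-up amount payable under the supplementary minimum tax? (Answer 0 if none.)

Supplementary minimum tax:
  Base (adjusted book income): 643000 kr
  Less exemption 116000 kr → base 527000 kr
  527000 kr × 24% = 126480 kr

Regular income tax:
  579000 kr × 7% = 40530 kr
  56000 kr × 16% = 8960 kr
  193000 kr × 27% = 52110 kr
  → 101600 kr

Excess of supplementary minimum tax over regular income tax: 126480 kr − 101600 kr = 24880 kr.

24880 kr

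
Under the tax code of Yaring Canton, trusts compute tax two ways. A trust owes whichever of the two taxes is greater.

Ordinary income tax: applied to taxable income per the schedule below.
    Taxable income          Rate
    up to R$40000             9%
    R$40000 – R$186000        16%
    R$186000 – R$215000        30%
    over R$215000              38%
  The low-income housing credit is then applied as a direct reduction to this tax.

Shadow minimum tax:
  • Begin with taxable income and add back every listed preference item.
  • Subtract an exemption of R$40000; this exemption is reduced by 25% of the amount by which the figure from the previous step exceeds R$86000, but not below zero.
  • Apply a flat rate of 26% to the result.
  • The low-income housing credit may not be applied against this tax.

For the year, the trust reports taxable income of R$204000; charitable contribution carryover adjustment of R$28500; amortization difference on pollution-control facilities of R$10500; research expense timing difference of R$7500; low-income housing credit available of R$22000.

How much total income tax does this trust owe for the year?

R$65130

Ordinary income tax:
  R$40000 × 9% = R$3600
  R$146000 × 16% = R$23360
  R$18000 × 30% = R$5400
  → R$32360
  Less low-income housing credit R$22000 → R$10360

Shadow minimum tax:
  Adjusted income: R$204000 + R$28500 + R$10500 + R$7500 = R$250500
  Exemption: 25% × (R$250500 − R$86000) = R$41125 ≥ R$40000, so the exemption is fully phased out
  Base: R$250500 − R$0 = R$250500
  R$250500 × 26% = R$65130

R$65130 > R$10360, so the shadow minimum tax is the binding amount.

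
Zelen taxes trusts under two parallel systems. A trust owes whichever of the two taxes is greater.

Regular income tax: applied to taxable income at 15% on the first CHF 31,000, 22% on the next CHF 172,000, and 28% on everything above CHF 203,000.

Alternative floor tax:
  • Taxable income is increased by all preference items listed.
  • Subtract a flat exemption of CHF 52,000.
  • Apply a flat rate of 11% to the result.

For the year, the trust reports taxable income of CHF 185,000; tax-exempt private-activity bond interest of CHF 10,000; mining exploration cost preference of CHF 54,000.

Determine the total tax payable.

Alternative floor tax:
  Adjusted income: CHF 185,000 + CHF 10,000 + CHF 54,000 = CHF 249,000
  Less exemption CHF 52,000 → base CHF 197,000
  CHF 197,000 × 11% = CHF 21,670

Regular income tax:
  CHF 31,000 × 15% = CHF 4,650
  CHF 154,000 × 22% = CHF 33,880
  → CHF 38,530

CHF 38,530 > CHF 21,670, so the regular income tax governs.

CHF 38,530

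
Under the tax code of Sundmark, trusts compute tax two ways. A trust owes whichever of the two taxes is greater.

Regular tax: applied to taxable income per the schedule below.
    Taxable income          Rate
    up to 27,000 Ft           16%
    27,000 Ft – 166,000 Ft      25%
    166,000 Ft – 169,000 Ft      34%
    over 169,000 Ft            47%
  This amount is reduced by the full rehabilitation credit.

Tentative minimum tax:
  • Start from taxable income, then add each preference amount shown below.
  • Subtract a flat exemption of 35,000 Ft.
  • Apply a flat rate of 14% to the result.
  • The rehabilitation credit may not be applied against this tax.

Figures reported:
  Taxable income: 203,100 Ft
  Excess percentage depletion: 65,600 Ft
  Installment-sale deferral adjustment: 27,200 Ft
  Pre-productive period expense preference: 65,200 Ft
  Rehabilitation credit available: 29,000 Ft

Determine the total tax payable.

Tentative minimum tax:
  Adjusted income: 203,100 Ft + 65,600 Ft + 27,200 Ft + 65,200 Ft = 361,100 Ft
  Less exemption 35,000 Ft → base 326,100 Ft
  326,100 Ft × 14% = 45,654 Ft

Regular tax:
  27,000 Ft × 16% = 4,320 Ft
  139,000 Ft × 25% = 34,750 Ft
  3,000 Ft × 34% = 1,020 Ft
  34,100 Ft × 47% = 16,027 Ft
  → 56,117 Ft
  Less rehabilitation credit 29,000 Ft → 27,117 Ft

45,654 Ft > 27,117 Ft, so the tentative minimum tax is the binding amount.

45,654 Ft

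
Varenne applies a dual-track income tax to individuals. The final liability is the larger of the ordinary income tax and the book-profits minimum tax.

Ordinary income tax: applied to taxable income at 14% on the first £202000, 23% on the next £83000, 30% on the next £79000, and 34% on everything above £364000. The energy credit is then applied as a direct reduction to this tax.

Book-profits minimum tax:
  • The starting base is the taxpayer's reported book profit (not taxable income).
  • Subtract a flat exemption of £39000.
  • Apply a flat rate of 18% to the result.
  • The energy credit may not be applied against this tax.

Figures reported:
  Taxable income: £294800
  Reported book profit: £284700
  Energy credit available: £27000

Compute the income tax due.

Ordinary income tax:
  £202000 × 14% = £28280
  £83000 × 23% = £19090
  £9800 × 30% = £2940
  → £50310
  Less energy credit £27000 → £23310

Book-profits minimum tax:
  Base (reported book profit): £284700
  Less exemption £39000 → base £245700
  £245700 × 18% = £44226

£44226 > £23310, so the book-profits minimum tax is the binding amount.

£44226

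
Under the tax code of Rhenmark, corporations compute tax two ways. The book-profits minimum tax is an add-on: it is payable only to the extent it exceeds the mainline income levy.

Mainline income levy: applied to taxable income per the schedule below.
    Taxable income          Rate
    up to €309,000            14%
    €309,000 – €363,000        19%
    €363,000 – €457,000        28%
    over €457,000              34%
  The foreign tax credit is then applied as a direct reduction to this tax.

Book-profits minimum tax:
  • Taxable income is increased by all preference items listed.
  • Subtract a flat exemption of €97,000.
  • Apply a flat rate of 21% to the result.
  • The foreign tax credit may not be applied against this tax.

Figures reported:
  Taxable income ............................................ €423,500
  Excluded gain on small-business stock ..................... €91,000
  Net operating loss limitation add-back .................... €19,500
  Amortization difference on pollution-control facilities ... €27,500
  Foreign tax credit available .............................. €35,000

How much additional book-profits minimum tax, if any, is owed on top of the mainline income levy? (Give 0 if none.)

€62,085

Book-profits minimum tax:
  Adjusted income: €423,500 + €91,000 + €19,500 + €27,500 = €561,500
  Less exemption €97,000 → base €464,500
  €464,500 × 21% = €97,545

Mainline income levy:
  €309,000 × 14% = €43,260
  €54,000 × 19% = €10,260
  €60,500 × 28% = €16,940
  → €70,460
  Less foreign tax credit €35,000 → €35,460

Excess of book-profits minimum tax over mainline income levy: €97,545 − €35,460 = €62,085.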